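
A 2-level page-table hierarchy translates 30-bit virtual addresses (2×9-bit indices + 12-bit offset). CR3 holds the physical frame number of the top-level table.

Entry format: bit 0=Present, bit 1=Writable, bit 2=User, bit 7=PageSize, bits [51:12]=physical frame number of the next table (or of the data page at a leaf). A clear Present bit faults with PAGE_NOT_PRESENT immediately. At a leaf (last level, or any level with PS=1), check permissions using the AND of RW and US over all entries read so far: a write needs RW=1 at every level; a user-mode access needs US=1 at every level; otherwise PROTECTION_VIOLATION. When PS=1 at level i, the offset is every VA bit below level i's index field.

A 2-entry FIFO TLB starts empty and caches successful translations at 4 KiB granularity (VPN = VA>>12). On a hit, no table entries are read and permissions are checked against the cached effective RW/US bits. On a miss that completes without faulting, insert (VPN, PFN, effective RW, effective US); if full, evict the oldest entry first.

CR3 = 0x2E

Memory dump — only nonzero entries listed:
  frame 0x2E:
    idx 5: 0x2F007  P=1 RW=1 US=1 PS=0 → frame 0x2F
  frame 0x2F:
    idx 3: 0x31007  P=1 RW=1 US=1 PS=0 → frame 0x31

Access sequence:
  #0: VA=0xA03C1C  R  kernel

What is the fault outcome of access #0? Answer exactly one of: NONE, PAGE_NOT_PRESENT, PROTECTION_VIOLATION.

Walk each access:
#0 VA=0xA03C1C (r,kernel):
  L0: frame=0x2E idx=5 entry=0x2F007 [P=1 RW=1 US=1 PS=0]
  L1: frame=0x2F idx=3 entry=0x31007 [P=1 RW=1 US=1 PS=0]
  → PA=0x31C1C  (2 entries read)

Access #0 fault: NONE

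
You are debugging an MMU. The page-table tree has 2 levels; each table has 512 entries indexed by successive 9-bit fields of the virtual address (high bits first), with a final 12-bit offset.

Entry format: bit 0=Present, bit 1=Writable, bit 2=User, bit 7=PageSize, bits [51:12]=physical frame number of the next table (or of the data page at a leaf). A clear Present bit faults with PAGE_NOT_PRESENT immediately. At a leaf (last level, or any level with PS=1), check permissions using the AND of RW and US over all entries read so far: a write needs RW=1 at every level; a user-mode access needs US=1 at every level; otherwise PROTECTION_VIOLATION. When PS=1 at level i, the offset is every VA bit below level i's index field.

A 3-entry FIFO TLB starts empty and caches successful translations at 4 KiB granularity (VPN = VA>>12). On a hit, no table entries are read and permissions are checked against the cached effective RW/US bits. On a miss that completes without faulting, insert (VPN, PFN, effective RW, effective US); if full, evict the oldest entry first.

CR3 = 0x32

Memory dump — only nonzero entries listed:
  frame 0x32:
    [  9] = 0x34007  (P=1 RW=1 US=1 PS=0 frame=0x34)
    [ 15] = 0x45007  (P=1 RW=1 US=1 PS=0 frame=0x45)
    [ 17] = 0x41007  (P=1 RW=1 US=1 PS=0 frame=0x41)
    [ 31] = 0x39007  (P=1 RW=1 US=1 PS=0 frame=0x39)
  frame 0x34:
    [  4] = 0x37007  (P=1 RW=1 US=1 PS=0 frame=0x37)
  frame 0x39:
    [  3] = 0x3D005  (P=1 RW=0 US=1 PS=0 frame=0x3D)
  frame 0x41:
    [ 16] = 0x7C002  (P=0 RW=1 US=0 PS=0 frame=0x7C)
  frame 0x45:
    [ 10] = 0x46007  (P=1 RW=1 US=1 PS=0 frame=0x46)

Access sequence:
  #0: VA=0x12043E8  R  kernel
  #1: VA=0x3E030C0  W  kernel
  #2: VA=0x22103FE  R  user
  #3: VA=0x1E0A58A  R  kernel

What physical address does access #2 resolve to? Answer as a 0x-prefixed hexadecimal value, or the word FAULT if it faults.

Trace:
#0 VA=0x12043E8 (r,kernel):
  L0 @0x32[9] → 0x34007  P=1,RW=1,US=1,PS=0
  L1 @0x34[4] → 0x37007  P=1,RW=1,US=1,PS=0
  ⇒ phys 0x373E8  [2 reads]
#1 VA=0x3E030C0 (w,kernel):
  L0 @0x32[31] → 0x39007  P=1,RW=1,US=1,PS=0
  L1 @0x39[3] → 0x3D005  P=1,RW=0,US=1,PS=0
  ✗ PROTECTION_VIOLATION  [2 reads]
#2 VA=0x22103FE (r,user):
  L0 @0x32[17] → 0x41007  P=1,RW=1,US=1,PS=0
  L1 @0x41[16] → 0x7C002  P=0,RW=1,US=0,PS=0
  ✗ PAGE_NOT_PRESENT  [2 reads]
#3 VA=0x1E0A58A (r,kernel):
  L0 @0x32[15] → 0x45007  P=1,RW=1,US=1,PS=0
  L1 @0x45[10] → 0x46007  P=1,RW=1,US=1,PS=0
  ⇒ phys 0x4658A  [2 reads]

Access #2 PA: FAULT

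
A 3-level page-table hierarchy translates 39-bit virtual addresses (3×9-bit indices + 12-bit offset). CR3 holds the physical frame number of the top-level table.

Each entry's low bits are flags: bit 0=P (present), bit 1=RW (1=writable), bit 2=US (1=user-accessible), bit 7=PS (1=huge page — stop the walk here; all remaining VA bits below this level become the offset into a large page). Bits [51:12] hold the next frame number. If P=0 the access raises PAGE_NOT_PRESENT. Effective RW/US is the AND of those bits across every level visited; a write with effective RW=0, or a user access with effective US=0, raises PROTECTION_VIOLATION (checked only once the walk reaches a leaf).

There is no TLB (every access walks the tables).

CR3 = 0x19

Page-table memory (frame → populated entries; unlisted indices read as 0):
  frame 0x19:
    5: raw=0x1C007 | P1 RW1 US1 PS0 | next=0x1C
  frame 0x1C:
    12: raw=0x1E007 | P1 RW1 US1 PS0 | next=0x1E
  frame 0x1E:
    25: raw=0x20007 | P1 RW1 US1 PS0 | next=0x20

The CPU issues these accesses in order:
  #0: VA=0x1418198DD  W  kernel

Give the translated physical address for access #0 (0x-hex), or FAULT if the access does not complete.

Walk each access:
#0 VA=0x1418198DD (w,kernel):
  lvl0: tbl 0x19, slot 5 ⇒ 0x1C007 (P1/RW1/US1/PS0)
  lvl1: tbl 0x1C, slot 12 ⇒ 0x1E007 (P1/RW1/US1/PS0)
  lvl2: tbl 0x1E, slot 25 ⇒ 0x20007 (P1/RW1/US1/PS0)
  ⇒ phys 0x208DD  [3 reads]

Access #0 PA: 0x208DD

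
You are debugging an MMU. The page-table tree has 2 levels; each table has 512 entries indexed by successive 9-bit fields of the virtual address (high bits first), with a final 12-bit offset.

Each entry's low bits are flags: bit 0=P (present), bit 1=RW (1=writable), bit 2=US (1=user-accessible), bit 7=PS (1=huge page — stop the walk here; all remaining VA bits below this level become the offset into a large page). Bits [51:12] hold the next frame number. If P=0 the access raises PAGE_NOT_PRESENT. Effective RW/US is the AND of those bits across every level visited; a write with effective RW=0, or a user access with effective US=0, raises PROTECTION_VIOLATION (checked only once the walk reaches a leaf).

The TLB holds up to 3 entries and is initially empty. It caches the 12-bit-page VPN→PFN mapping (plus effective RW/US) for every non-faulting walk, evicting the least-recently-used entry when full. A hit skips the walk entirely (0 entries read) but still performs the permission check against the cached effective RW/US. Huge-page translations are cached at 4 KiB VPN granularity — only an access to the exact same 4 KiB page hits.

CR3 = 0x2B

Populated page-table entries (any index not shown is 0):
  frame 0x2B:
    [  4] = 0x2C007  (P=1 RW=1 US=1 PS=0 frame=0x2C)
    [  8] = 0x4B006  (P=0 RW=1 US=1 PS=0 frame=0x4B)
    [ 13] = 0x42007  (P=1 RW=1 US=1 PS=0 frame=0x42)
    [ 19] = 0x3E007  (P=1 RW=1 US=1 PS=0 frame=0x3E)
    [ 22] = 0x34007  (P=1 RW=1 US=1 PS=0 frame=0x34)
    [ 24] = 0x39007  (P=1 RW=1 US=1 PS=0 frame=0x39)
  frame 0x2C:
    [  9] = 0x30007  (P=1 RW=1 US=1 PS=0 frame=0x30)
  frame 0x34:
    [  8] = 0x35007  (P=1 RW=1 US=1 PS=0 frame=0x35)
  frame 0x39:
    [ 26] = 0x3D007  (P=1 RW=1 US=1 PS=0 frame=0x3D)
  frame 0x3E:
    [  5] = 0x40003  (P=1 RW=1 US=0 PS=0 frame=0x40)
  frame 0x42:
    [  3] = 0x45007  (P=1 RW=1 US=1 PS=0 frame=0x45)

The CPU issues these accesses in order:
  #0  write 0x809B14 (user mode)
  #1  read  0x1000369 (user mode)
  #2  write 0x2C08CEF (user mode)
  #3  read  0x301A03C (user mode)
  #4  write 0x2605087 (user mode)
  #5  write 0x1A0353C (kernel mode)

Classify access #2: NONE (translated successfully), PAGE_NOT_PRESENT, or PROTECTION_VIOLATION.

Walk each access:
#0 VA=0x809B14 (w,user):
  L0: frame=0x2B idx=4 entry=0x2C007 [P=1 RW=1 US=1 PS=0]
  L1: frame=0x2C idx=9 entry=0x30007 [P=1 RW=1 US=1 PS=0]
  ⇒ phys 0x30B14  [2 reads]
#1 VA=0x1000369 (r,user):
  L0: frame=0x2B idx=8 entry=0x4B006 [P=0 RW=1 US=1 PS=0]
  → PAGE_NOT_PRESENT  (1 entries read)
#2 VA=0x2C08CEF (w,user):
  L0: frame=0x2B idx=22 entry=0x34007 [P=1 RW=1 US=1 PS=0]
  L1: frame=0x34 idx=8 entry=0x35007 [P=1 RW=1 US=1 PS=0]
  ⇒ phys 0x35CEF  [2 reads]
#3 VA=0x301A03C (r,user):
  L0: frame=0x2B idx=24 entry=0x39007 [P=1 RW=1 US=1 PS=0]
  L1: frame=0x39 idx=26 entry=0x3D007 [P=1 RW=1 US=1 PS=0]
  ⇒ phys 0x3D03C  [2 reads]
#4 VA=0x2605087 (w,user):
  L0: frame=0x2B idx=19 entry=0x3E007 [P=1 RW=1 US=1 PS=0]
  L1: frame=0x3E idx=5 entry=0x40003 [P=1 RW=1 US=0 PS=0]
  → PROTECTION_VIOLATION  (2 entries read)
#5 VA=0x1A0353C (w,kernel):
  L0: frame=0x2B idx=13 entry=0x42007 [P=1 RW=1 US=1 PS=0]
  L1: frame=0x42 idx=3 entry=0x45007 [P=1 RW=1 US=1 PS=0]
  ⇒ phys 0x4553C  [2 reads]

Access #2 fault: NONE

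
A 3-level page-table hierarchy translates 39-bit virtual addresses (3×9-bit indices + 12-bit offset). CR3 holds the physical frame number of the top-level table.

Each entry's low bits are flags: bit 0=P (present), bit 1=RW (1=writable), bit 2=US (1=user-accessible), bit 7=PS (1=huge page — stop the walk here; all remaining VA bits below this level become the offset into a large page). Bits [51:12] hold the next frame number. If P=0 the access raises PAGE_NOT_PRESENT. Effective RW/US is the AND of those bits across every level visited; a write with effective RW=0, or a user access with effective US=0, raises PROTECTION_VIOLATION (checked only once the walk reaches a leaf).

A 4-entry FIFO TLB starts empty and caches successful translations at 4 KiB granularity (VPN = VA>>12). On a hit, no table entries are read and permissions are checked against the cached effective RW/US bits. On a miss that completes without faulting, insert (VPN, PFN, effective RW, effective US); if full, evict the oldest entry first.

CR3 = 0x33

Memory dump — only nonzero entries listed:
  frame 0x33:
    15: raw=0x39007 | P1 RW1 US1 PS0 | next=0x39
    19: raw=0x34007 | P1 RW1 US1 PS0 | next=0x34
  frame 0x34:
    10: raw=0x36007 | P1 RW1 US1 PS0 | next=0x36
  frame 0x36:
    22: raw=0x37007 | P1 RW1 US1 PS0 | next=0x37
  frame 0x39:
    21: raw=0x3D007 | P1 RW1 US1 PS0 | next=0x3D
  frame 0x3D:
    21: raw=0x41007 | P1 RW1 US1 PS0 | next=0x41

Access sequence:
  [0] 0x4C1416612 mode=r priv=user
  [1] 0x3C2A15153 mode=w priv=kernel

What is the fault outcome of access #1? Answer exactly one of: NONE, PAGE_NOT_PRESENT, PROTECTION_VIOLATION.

Trace:
#0 VA=0x4C1416612 (r,user):
  L0: frame=0x33 idx=19 entry=0x34007 [P=1 RW=1 US=1 PS=0]
  L1: frame=0x34 idx=10 entry=0x36007 [P=1 RW=1 US=1 PS=0]
  L2: frame=0x36 idx=22 entry=0x37007 [P=1 RW=1 US=1 PS=0]
  → PA=0x37612  (3 entries read)
#1 VA=0x3C2A15153 (w,kernel):
  L0: frame=0x33 idx=15 entry=0x39007 [P=1 RW=1 US=1 PS=0]
  L1: frame=0x39 idx=21 entry=0x3D007 [P=1 RW=1 US=1 PS=0]
  L2: frame=0x3D idx=21 entry=0x41007 [P=1 RW=1 US=1 PS=0]
  → PA=0x41153  (3 entries read)

Access #1 fault: NONE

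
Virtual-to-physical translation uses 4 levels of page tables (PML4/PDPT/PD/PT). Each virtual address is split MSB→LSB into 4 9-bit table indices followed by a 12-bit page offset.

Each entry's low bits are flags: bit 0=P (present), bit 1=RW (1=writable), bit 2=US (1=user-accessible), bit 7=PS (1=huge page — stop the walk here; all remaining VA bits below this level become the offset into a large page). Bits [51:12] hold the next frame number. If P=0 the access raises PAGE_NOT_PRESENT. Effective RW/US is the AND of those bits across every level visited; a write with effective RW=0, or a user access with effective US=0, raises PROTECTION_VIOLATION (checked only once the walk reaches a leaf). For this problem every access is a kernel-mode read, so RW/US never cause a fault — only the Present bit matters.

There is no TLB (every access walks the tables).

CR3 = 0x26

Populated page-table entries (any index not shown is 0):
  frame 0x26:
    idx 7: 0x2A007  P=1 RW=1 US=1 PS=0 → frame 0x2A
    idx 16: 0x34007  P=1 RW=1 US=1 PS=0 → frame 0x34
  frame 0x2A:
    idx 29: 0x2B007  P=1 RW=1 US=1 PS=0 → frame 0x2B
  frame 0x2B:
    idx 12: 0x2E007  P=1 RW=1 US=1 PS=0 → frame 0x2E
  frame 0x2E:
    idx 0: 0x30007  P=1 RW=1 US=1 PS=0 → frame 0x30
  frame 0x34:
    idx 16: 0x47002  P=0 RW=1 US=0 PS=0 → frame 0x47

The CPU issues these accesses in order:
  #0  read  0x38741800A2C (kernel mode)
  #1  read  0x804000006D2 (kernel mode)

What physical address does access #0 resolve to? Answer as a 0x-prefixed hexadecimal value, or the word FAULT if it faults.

Walk each access:
#0 VA=0x38741800A2C (r,kernel):
  lvl0: tbl 0x26, slot 7 ⇒ 0x2A007 (P1/RW1/US1/PS0)
  lvl1: tbl 0x2A, slot 29 ⇒ 0x2B007 (P1/RW1/US1/PS0)
  lvl2: tbl 0x2B, slot 12 ⇒ 0x2E007 (P1/RW1/US1/PS0)
  lvl3: tbl 0x2E, slot 0 ⇒ 0x30007 (P1/RW1/US1/PS0)
  ✓ 0x30A2C  — 4 lookups
#1 VA=0x804000006D2 (r,kernel):
  lvl0: tbl 0x26, slot 16 ⇒ 0x34007 (P1/RW1/US1/PS0)
  lvl1: tbl 0x34, slot 16 ⇒ 0x47002 (P0/RW1/US0/PS0)
  → PAGE_NOT_PRESENT  (2 entries read)

Access #0 PA: 0x30A2C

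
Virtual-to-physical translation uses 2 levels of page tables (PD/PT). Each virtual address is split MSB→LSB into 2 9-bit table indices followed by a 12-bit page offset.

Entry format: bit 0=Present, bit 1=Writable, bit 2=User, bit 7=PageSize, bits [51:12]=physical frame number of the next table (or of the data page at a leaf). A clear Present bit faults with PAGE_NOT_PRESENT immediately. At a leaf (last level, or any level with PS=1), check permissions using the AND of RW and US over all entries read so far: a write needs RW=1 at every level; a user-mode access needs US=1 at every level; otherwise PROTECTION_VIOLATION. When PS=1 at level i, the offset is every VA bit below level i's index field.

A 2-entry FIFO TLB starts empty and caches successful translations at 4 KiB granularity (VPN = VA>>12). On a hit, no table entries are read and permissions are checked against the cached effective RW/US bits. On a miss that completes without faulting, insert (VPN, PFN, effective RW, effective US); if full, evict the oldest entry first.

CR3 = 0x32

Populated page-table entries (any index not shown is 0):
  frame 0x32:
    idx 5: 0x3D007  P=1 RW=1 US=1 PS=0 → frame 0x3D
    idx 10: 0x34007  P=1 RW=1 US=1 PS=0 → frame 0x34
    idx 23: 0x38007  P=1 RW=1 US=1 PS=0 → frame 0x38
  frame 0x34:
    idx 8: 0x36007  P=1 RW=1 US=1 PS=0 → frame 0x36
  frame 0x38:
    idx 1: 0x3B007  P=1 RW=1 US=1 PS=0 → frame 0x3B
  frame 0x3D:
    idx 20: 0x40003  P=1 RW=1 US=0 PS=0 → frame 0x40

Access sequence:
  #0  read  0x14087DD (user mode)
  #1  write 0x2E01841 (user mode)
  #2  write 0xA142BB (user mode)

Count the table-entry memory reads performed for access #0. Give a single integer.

Walk each access:
#0 VA=0x14087DD (r,user):
  L0 @0x32[10] → 0x34007  P=1,RW=1,US=1,PS=0
  L1 @0x34[8] → 0x36007  P=1,RW=1,US=1,PS=0
  → PA=0x367DD  (2 entries read)
#1 VA=0x2E01841 (w,user):
  L0 @0x32[23] → 0x38007  P=1,RW=1,US=1,PS=0
  L1 @0x38[1] → 0x3B007  P=1,RW=1,US=1,PS=0
  → PA=0x3B841  (2 entries read)
#2 VA=0xA142BB (w,user):
  L0 @0x32[5] → 0x3D007  P=1,RW=1,US=1,PS=0
  L1 @0x3D[20] → 0x40003  P=1,RW=1,US=0,PS=0
  → PROTECTION_VIOLATION  (2 entries read)

Entries read for #0: 2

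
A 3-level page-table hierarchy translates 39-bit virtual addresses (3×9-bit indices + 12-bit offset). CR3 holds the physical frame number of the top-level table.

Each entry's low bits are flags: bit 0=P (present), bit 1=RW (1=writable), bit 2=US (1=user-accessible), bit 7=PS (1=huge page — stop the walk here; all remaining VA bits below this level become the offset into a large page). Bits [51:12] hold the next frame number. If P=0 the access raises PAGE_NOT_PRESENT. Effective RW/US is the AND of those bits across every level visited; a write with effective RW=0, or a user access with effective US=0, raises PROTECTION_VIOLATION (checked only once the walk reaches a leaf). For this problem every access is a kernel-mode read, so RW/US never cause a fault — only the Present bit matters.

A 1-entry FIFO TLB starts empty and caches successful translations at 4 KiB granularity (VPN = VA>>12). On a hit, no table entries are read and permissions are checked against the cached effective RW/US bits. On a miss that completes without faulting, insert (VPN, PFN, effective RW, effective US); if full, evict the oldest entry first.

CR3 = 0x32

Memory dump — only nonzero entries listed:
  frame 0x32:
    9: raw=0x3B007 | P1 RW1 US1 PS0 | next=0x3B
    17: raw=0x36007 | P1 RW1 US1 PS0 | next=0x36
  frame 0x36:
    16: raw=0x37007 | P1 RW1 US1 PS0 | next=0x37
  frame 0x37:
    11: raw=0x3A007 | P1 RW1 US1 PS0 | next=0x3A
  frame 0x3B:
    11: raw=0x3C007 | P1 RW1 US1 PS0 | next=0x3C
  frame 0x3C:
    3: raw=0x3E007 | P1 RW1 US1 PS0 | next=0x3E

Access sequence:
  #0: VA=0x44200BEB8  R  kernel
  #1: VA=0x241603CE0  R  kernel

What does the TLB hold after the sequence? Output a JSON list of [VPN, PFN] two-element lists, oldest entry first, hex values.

Walk each access:
#0 VA=0x44200BEB8 (r,kernel):
  L0 @0x32[17] → 0x36007  P=1,RW=1,US=1,PS=0
  L1 @0x36[16] → 0x37007  P=1,RW=1,US=1,PS=0
  L2 @0x37[11] → 0x3A007  P=1,RW=1,US=1,PS=0
  ✓ 0x3AEB8  — 3 lookups
#1 VA=0x241603CE0 (r,kernel):
  L0 @0x32[9] → 0x3B007  P=1,RW=1,US=1,PS=0
  L1 @0x3B[11] → 0x3C007  P=1,RW=1,US=1,PS=0
  L2 @0x3C[3] → 0x3E007  P=1,RW=1,US=1,PS=0
  ✓ 0x3ECE0  — 3 lookups

TLB: [["0x241603", "0x3E"]]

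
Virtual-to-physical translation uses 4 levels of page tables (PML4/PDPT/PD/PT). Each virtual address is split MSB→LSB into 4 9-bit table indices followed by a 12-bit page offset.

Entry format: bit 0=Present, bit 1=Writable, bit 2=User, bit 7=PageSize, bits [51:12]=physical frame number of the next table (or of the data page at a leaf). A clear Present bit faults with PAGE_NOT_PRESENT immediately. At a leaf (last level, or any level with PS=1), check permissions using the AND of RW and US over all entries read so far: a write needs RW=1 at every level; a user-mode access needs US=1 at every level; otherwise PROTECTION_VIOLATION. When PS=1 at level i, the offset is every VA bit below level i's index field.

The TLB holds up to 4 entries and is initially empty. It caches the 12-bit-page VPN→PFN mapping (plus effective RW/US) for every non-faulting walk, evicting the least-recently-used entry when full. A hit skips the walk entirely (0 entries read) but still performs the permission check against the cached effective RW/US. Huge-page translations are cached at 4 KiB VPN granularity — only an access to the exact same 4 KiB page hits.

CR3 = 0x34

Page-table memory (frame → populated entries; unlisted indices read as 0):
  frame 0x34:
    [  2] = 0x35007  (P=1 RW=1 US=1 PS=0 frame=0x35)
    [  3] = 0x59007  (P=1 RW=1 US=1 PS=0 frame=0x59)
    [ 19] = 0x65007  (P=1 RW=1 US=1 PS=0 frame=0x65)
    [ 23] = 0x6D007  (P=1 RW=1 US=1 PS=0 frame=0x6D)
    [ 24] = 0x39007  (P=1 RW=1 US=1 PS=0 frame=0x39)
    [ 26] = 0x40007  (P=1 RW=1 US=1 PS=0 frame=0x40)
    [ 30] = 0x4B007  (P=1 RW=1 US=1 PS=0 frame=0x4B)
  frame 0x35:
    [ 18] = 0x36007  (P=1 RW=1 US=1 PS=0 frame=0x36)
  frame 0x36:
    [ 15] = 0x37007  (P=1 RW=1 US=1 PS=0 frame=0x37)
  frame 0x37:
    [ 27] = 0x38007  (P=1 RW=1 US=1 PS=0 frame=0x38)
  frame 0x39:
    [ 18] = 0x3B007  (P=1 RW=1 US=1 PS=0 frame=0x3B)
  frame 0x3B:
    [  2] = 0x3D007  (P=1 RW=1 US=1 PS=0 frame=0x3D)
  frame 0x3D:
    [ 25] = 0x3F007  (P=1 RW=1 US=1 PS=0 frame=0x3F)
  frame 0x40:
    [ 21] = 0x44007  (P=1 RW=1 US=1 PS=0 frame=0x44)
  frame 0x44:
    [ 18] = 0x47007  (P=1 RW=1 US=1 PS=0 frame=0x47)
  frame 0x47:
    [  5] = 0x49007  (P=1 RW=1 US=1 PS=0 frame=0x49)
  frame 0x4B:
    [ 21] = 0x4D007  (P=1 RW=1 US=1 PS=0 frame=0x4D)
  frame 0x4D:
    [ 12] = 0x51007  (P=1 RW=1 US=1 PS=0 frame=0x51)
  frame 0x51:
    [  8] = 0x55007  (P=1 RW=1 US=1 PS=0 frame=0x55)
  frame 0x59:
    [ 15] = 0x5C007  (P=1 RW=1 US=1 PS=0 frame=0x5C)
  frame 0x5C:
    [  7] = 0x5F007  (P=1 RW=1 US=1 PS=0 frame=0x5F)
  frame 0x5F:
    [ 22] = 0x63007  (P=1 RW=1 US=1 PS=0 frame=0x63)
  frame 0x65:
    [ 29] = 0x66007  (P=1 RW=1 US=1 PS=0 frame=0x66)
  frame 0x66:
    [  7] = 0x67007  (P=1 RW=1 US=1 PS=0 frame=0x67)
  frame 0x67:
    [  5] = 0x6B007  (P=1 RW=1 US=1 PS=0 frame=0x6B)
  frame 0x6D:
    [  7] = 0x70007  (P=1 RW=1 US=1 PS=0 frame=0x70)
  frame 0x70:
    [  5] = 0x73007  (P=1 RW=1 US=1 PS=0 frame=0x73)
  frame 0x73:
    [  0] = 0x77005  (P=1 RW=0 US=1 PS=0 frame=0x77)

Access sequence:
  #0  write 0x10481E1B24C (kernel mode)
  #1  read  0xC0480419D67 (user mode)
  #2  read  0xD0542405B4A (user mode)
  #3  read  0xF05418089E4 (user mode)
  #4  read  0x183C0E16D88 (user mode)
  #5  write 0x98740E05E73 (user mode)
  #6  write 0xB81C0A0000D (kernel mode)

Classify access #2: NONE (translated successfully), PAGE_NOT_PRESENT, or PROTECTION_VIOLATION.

Trace:
#0 VA=0x10481E1B24C (w,kernel):
  [0] read 0x34 idx=2: raw=0x35007 flags P=1 W=1 U=1 S=0
  [1] read 0x35 idx=18: raw=0x36007 flags P=1 W=1 U=1 S=0
  [2] read 0x36 idx=15: raw=0x37007 flags P=1 W=1 U=1 S=0
  [3] read 0x37 idx=27: raw=0x38007 flags P=1 W=1 U=1 S=0
  ✓ 0x3824C  — 4 lookups
#1 VA=0xC0480419D67 (r,user):
  [0] read 0x34 idx=24: raw=0x39007 flags P=1 W=1 U=1 S=0
  [1] read 0x39 idx=18: raw=0x3B007 flags P=1 W=1 U=1 S=0
  [2] read 0x3B idx=2: raw=0x3D007 flags P=1 W=1 U=1 S=0
  [3] read 0x3D idx=25: raw=0x3F007 flags P=1 W=1 U=1 S=0
  ✓ 0x3FD67  — 4 lookups
#2 VA=0xD0542405B4A (r,user):
  [0] read 0x34 idx=26: raw=0x40007 flags P=1 W=1 U=1 S=0
  [1] read 0x40 idx=21: raw=0x44007 flags P=1 W=1 U=1 S=0
  [2] read 0x44 idx=18: raw=0x47007 flags P=1 W=1 U=1 S=0
  [3] read 0x47 idx=5: raw=0x49007 flags P=1 W=1 U=1 S=0
  ✓ 0x49B4A  — 4 lookups
#3 VA=0xF05418089E4 (r,user):
  [0] read 0x34 idx=30: raw=0x4B007 flags P=1 W=1 U=1 S=0
  [1] read 0x4B idx=21: raw=0x4D007 flags P=1 W=1 U=1 S=0
  [2] read 0x4D idx=12: raw=0x51007 flags P=1 W=1 U=1 S=0
  [3] read 0x51 idx=8: raw=0x55007 flags P=1 W=1 U=1 S=0
  ✓ 0x559E4  — 4 lookups
#4 VA=0x183C0E16D88 (r,user):
  [0] read 0x34 idx=3: raw=0x59007 flags P=1 W=1 U=1 S=0
  [1] read 0x59 idx=15: raw=0x5C007 flags P=1 W=1 U=1 S=0
  [2] read 0x5C idx=7: raw=0x5F007 flags P=1 W=1 U=1 S=0
  [3] read 0x5F idx=22: raw=0x63007 flags P=1 W=1 U=1 S=0
  ✓ 0x63D88  — 4 lookups
#5 VA=0x98740E05E73 (w,user):
  [0] read 0x34 idx=19: raw=0x65007 flags P=1 W=1 U=1 S=0
  [1] read 0x65 idx=29: raw=0x66007 flags P=1 W=1 U=1 S=0
  [2] read 0x66 idx=7: raw=0x67007 flags P=1 W=1 U=1 S=0
  [3] read 0x67 idx=5: raw=0x6B007 flags P=1 W=1 U=1 S=0
  ✓ 0x6BE73  — 4 lookups
#6 VA=0xB81C0A0000D (w,kernel):
  [0] read 0x34 idx=23: raw=0x6D007 flags P=1 W=1 U=1 S=0
  [1] read 0x6D idx=7: raw=0x70007 flags P=1 W=1 U=1 S=0
  [2] read 0x70 idx=5: raw=0x73007 flags P=1 W=1 U=1 S=0
  [3] read 0x73 idx=0: raw=0x77005 flags P=1 W=0 U=1 S=0
  ✗ PROTECTION_VIOLATION  [4 reads]

Access #2 fault: NONE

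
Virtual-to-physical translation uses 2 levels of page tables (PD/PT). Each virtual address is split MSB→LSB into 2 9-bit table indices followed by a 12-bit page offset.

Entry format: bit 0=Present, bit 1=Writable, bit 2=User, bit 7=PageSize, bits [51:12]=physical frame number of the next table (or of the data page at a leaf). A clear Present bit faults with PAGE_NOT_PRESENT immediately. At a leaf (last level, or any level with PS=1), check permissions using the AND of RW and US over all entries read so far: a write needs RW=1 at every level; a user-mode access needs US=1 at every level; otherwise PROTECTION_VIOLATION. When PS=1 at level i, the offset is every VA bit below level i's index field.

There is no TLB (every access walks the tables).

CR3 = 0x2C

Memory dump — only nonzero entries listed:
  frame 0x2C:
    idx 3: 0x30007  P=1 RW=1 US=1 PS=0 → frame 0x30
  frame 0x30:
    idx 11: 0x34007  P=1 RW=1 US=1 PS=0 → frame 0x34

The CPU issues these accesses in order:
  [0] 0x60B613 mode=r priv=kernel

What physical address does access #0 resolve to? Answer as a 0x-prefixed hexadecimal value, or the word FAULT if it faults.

Per-access translation:
#0 VA=0x60B613 (r,kernel):
  lvl0: tbl 0x2C, slot 3 ⇒ 0x30007 (P1/RW1/US1/PS0)
  lvl1: tbl 0x30, slot 11 ⇒ 0x34007 (P1/RW1/US1/PS0)
  ⇒ phys 0x34613  [2 reads]

Access #0 PA: 0x34613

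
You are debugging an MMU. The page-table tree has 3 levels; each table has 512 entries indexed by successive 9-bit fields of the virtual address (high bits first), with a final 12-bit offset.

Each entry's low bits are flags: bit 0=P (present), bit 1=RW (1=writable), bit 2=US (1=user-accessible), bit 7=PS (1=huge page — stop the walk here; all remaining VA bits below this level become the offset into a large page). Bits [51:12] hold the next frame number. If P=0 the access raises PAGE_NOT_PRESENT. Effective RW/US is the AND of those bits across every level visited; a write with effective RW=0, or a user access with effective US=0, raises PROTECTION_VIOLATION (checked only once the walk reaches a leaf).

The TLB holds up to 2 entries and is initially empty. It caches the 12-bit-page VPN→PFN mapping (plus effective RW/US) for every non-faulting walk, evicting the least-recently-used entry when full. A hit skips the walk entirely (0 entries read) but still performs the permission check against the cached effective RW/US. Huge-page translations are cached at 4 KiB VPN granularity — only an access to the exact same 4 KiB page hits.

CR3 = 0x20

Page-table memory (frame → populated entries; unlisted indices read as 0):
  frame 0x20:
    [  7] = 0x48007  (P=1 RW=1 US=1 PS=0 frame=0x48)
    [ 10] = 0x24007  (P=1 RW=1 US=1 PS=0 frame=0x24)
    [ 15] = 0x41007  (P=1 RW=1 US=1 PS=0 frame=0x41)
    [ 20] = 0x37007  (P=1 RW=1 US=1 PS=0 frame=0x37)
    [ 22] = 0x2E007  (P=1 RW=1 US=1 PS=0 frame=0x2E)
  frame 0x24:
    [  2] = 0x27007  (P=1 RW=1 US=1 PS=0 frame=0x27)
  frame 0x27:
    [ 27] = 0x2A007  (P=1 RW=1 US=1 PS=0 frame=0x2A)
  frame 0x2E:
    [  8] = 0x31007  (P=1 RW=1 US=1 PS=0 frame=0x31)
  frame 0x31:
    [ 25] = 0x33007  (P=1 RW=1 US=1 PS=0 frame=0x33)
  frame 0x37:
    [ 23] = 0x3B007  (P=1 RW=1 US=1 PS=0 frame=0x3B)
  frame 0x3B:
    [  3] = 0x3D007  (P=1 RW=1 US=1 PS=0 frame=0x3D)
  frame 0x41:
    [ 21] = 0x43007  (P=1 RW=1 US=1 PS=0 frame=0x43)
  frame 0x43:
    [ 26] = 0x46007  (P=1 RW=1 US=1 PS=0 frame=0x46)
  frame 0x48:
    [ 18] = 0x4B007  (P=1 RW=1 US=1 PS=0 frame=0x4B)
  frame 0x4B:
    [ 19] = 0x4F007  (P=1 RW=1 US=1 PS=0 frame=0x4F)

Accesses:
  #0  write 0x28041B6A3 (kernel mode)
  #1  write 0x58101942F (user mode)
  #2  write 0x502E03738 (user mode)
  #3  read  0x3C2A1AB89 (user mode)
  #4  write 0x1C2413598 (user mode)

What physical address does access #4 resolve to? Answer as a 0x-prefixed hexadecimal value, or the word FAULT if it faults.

Trace:
#0 VA=0x28041B6A3 (w,kernel):
  lvl0: tbl 0x20, slot 10 ⇒ 0x24007 (P1/RW1/US1/PS0)
  lvl1: tbl 0x24, slot 2 ⇒ 0x27007 (P1/RW1/US1/PS0)
  lvl2: tbl 0x27, slot 27 ⇒ 0x2A007 (P1/RW1/US1/PS0)
  → PA=0x2A6A3  (3 entries read)
#1 VA=0x58101942F (w,user):
  lvl0: tbl 0x20, slot 22 ⇒ 0x2E007 (P1/RW1/US1/PS0)
  lvl1: tbl 0x2E, slot 8 ⇒ 0x31007 (P1/RW1/US1/PS0)
  lvl2: tbl 0x31, slot 25 ⇒ 0x33007 (P1/RW1/US1/PS0)
  → PA=0x3342F  (3 entries read)
#2 VA=0x502E03738 (w,user):
  lvl0: tbl 0x20, slot 20 ⇒ 0x37007 (P1/RW1/US1/PS0)
  lvl1: tbl 0x37, slot 23 ⇒ 0x3B007 (P1/RW1/US1/PS0)
  lvl2: tbl 0x3B, slot 3 ⇒ 0x3D007 (P1/RW1/US1/PS0)
  → PA=0x3D738  (3 entries read)
#3 VA=0x3C2A1AB89 (r,user):
  lvl0: tbl 0x20, slot 15 ⇒ 0x41007 (P1/RW1/US1/PS0)
  lvl1: tbl 0x41, slot 21 ⇒ 0x43007 (P1/RW1/US1/PS0)
  lvl2: tbl 0x43, slot 26 ⇒ 0x46007 (P1/RW1/US1/PS0)
  → PA=0x46B89  (3 entries read)
#4 VA=0x1C2413598 (w,user):
  lvl0: tbl 0x20, slot 7 ⇒ 0x48007 (P1/RW1/US1/PS0)
  lvl1: tbl 0x48, slot 18 ⇒ 0x4B007 (P1/RW1/US1/PS0)
  lvl2: tbl 0x4B, slot 19 ⇒ 0x4F007 (P1/RW1/US1/PS0)
  → PA=0x4F598  (3 entries read)

Access #4 PA: 0x4F598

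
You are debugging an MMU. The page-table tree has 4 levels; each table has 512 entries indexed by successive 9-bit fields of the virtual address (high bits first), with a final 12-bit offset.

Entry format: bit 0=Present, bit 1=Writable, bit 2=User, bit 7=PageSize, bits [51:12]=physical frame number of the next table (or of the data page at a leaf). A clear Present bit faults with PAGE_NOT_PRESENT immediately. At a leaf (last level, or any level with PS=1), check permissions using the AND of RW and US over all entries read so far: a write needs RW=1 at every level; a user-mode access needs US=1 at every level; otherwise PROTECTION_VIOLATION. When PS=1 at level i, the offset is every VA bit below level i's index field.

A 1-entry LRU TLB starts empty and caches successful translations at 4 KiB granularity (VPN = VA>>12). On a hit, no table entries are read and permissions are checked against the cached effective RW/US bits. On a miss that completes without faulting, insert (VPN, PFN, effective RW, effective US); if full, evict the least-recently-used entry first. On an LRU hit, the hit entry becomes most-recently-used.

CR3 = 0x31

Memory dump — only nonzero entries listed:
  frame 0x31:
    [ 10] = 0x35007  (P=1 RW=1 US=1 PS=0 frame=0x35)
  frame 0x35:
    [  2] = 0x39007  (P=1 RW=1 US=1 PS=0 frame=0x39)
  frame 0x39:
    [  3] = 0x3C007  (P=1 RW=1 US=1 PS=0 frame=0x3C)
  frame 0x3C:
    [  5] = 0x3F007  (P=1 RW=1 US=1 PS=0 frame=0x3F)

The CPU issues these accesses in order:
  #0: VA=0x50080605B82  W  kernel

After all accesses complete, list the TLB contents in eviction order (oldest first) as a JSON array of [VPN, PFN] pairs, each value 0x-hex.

Walk each access:
#0 VA=0x50080605B82 (w,kernel):
  L0 @0x31[10] → 0x35007  P=1,RW=1,US=1,PS=0
  L1 @0x35[2] → 0x39007  P=1,RW=1,US=1,PS=0
  L2 @0x39[3] → 0x3C007  P=1,RW=1,US=1,PS=0
  L3 @0x3C[5] → 0x3F007  P=1,RW=1,US=1,PS=0
  ⇒ phys 0x3FB82  [4 reads]

TLB: [["0x50080605", "0x3F"]]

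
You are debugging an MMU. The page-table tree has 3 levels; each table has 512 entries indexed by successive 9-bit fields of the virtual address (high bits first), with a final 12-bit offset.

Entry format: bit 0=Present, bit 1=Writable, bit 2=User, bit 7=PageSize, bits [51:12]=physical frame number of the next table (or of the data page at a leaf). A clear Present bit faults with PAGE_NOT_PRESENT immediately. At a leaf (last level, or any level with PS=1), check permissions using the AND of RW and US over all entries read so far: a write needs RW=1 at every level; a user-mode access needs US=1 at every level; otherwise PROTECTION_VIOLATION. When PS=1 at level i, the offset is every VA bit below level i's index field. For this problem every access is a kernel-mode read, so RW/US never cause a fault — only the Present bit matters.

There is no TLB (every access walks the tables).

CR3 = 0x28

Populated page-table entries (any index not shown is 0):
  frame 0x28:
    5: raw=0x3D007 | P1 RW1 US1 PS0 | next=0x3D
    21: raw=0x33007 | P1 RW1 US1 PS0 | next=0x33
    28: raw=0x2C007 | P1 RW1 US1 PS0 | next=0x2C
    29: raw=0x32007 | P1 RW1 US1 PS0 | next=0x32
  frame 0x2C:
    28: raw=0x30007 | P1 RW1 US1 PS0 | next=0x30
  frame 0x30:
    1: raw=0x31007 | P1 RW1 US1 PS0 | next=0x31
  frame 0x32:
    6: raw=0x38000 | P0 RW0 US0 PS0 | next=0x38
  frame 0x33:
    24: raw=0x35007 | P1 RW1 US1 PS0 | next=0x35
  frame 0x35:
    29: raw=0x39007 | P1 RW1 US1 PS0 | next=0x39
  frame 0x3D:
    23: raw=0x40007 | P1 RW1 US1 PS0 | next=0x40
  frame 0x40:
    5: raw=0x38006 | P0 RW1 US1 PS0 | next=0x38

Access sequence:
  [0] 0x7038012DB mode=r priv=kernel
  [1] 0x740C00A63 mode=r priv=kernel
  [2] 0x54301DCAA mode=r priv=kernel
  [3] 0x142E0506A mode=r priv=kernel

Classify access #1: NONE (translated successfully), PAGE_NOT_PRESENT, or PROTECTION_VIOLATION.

Per-access translation:
#0 VA=0x7038012DB (r,kernel):
  L0: frame=0x28 idx=28 entry=0x2C007 [P=1 RW=1 US=1 PS=0]
  L1: frame=0x2C idx=28 entry=0x30007 [P=1 RW=1 US=1 PS=0]
  L2: frame=0x30 idx=1 entry=0x31007 [P=1 RW=1 US=1 PS=0]
  ⇒ phys 0x312DB  [3 reads]
#1 VA=0x740C00A63 (r,kernel):
  L0: frame=0x28 idx=29 entry=0x32007 [P=1 RW=1 US=1 PS=0]
  L1: frame=0x32 idx=6 entry=0x38000 [P=0 RW=0 US=0 PS=0]
  ⇒ fault: PAGE_NOT_PRESENT  — 2 lookups
#2 VA=0x54301DCAA (r,kernel):
  L0: frame=0x28 idx=21 entry=0x33007 [P=1 RW=1 US=1 PS=0]
  L1: frame=0x33 idx=24 entry=0x35007 [P=1 RW=1 US=1 PS=0]
  L2: frame=0x35 idx=29 entry=0x39007 [P=1 RW=1 US=1 PS=0]
  ⇒ phys 0x39CAA  [3 reads]
#3 VA=0x142E0506A (r,kernel):
  L0: frame=0x28 idx=5 entry=0x3D007 [P=1 RW=1 US=1 PS=0]
  L1: frame=0x3D idx=23 entry=0x40007 [P=1 RW=1 US=1 PS=0]
  L2: frame=0x40 idx=5 entry=0x38006 [P=0 RW=1 US=1 PS=0]
  ⇒ fault: PAGE_NOT_PRESENT  — 3 lookups

Access #1 fault: PAGE_NOT_PRESENT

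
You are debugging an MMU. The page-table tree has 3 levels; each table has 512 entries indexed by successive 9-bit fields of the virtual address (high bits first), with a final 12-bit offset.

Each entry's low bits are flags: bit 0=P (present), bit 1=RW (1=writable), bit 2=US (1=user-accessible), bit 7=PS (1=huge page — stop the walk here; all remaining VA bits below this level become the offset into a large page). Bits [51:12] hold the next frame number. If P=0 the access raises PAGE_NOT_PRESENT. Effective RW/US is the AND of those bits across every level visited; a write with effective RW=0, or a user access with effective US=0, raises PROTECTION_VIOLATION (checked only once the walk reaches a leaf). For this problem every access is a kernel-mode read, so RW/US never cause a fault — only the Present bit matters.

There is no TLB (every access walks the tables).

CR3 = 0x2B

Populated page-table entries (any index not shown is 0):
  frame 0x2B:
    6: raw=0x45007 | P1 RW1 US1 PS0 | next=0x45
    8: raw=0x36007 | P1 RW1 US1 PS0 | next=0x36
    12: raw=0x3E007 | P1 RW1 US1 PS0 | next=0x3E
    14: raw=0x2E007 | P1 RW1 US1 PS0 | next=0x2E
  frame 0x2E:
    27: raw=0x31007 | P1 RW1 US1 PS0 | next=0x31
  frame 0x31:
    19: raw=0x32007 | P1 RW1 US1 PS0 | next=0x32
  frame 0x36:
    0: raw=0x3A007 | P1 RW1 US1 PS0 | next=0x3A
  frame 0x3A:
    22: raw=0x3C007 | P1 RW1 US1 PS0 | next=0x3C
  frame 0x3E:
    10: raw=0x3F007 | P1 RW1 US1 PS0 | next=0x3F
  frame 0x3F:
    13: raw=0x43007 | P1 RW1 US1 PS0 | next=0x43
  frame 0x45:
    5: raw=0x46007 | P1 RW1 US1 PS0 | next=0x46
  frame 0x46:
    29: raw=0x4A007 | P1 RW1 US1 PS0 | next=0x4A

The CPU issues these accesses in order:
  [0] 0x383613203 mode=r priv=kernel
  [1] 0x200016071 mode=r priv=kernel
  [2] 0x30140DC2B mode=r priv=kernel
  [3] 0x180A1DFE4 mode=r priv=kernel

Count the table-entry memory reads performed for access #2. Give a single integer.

Per-access translation:
#0 VA=0x383613203 (r,kernel):
  lvl0: tbl 0x2B, slot 14 ⇒ 0x2E007 (P1/RW1/US1/PS0)
  lvl1: tbl 0x2E, slot 27 ⇒ 0x31007 (P1/RW1/US1/PS0)
  lvl2: tbl 0x31, slot 19 ⇒ 0x32007 (P1/RW1/US1/PS0)
  ⇒ phys 0x32203  [3 reads]
#1 VA=0x200016071 (r,kernel):
  lvl0: tbl 0x2B, slot 8 ⇒ 0x36007 (P1/RW1/US1/PS0)
  lvl1: tbl 0x36, slot 0 ⇒ 0x3A007 (P1/RW1/US1/PS0)
  lvl2: tbl 0x3A, slot 22 ⇒ 0x3C007 (P1/RW1/US1/PS0)
  ⇒ phys 0x3C071  [3 reads]
#2 VA=0x30140DC2B (r,kernel):
  lvl0: tbl 0x2B, slot 12 ⇒ 0x3E007 (P1/RW1/US1/PS0)
  lvl1: tbl 0x3E, slot 10 ⇒ 0x3F007 (P1/RW1/US1/PS0)
  lvl2: tbl 0x3F, slot 13 ⇒ 0x43007 (P1/RW1/US1/PS0)
  ⇒ phys 0x43C2B  [3 reads]
#3 VA=0x180A1DFE4 (r,kernel):
  lvl0: tbl 0x2B, slot 6 ⇒ 0x45007 (P1/RW1/US1/PS0)
  lvl1: tbl 0x45, slot 5 ⇒ 0x46007 (P1/RW1/US1/PS0)
  lvl2: tbl 0x46, slot 29 ⇒ 0x4A007 (P1/RW1/US1/PS0)
  ⇒ phys 0x4AFE4  [3 reads]

Entries read for #2: 3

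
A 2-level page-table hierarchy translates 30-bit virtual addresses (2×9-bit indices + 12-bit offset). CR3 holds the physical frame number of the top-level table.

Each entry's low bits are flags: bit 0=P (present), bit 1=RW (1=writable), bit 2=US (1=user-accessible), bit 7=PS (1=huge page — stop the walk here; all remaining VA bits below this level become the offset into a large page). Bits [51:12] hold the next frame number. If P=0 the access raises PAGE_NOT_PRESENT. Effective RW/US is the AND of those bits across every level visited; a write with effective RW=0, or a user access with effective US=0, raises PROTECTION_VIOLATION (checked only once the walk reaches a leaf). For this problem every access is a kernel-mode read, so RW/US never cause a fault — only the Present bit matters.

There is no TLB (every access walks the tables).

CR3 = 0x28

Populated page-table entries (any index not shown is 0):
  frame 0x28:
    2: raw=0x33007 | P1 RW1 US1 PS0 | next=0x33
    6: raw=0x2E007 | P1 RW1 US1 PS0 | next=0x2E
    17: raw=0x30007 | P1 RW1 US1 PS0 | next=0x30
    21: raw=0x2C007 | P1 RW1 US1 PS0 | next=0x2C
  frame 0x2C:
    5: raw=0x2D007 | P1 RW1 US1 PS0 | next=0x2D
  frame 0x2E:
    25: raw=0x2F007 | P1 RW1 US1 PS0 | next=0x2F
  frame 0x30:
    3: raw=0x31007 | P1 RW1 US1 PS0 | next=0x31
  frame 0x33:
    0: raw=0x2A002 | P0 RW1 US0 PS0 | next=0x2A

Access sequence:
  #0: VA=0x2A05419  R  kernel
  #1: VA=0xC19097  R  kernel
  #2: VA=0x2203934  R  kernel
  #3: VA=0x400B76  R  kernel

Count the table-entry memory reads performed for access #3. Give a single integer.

Per-access translation:
#0 VA=0x2A05419 (r,kernel):
  L0 @0x28[21] → 0x2C007  P=1,RW=1,US=1,PS=0
  L1 @0x2C[5] → 0x2D007  P=1,RW=1,US=1,PS=0
  ✓ 0x2D419  — 2 lookups
#1 VA=0xC19097 (r,kernel):
  L0 @0x28[6] → 0x2E007  P=1,RW=1,US=1,PS=0
  L1 @0x2E[25] → 0x2F007  P=1,RW=1,US=1,PS=0
  ✓ 0x2F097  — 2 lookups
#2 VA=0x2203934 (r,kernel):
  L0 @0x28[17] → 0x30007  P=1,RW=1,US=1,PS=0
  L1 @0x30[3] → 0x31007  P=1,RW=1,US=1,PS=0
  ✓ 0x31934  — 2 lookups
#3 VA=0x400B76 (r,kernel):
  L0 @0x28[2] → 0x33007  P=1,RW=1,US=1,PS=0
  L1 @0x33[0] → 0x2A002  P=0,RW=1,US=0,PS=0
  → PAGE_NOT_PRESENT  (2 entries read)

Entries read for #3: 2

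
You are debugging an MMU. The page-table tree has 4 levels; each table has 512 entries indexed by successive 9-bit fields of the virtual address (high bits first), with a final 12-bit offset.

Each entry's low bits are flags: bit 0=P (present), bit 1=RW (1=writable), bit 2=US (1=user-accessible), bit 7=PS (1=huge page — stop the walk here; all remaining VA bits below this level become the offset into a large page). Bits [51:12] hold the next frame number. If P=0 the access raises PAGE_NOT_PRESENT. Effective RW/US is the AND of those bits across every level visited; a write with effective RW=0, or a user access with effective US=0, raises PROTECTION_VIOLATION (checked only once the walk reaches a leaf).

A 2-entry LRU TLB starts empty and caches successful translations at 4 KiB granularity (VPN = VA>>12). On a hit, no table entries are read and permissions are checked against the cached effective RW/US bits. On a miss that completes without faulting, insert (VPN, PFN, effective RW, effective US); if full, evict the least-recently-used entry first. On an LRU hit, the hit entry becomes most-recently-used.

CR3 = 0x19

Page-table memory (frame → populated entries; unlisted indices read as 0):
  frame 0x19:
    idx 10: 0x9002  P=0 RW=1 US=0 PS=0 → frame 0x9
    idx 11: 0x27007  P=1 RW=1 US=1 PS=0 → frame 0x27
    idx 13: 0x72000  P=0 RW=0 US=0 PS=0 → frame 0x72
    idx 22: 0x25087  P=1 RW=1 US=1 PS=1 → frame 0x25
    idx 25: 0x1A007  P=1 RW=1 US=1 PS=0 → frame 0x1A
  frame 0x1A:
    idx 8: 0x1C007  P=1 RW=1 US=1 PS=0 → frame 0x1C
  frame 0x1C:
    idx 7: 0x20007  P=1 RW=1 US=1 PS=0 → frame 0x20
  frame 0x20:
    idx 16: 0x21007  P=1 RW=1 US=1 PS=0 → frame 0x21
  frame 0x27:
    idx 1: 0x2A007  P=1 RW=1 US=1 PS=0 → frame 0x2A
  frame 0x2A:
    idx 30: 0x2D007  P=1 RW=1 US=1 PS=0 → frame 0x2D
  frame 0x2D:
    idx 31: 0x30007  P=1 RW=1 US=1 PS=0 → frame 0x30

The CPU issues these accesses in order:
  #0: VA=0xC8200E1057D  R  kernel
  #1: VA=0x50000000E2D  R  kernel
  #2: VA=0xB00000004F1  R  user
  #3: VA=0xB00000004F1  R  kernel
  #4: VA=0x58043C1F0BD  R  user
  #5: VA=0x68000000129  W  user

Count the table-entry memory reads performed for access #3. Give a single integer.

Per-access translation:
#0 VA=0xC8200E1057D (r,kernel):
  lvl0: tbl 0x19, slot 25 ⇒ 0x1A007 (P1/RW1/US1/PS0)
  lvl1: tbl 0x1A, slot 8 ⇒ 0x1C007 (P1/RW1/US1/PS0)
  lvl2: tbl 0x1C, slot 7 ⇒ 0x20007 (P1/RW1/US1/PS0)
  lvl3: tbl 0x20, slot 16 ⇒ 0x21007 (P1/RW1/US1/PS0)
  ✓ 0x2157D  — 4 lookups
#1 VA=0x50000000E2D (r,kernel):
  lvl0: tbl 0x19, slot 10 ⇒ 0x9002 (P0/RW1/US0/PS0)
  ✗ PAGE_NOT_PRESENT  [1 reads]
#2 VA=0xB00000004F1 (r,user):
  lvl0: tbl 0x19, slot 22 ⇒ 0x25087 (P1/RW1/US1/PS1)
  ✓ 0x254F1 (huge @L0)  — 1 lookups
#3 VA=0xB00000004F1 (r,kernel):
  TLB hit vpn=0xB0000000 → PA=0x254F1
#4 VA=0x58043C1F0BD (r,user):
  lvl0: tbl 0x19, slot 11 ⇒ 0x27007 (P1/RW1/US1/PS0)
  lvl1: tbl 0x27, slot 1 ⇒ 0x2A007 (P1/RW1/US1/PS0)
  lvl2: tbl 0x2A, slot 30 ⇒ 0x2D007 (P1/RW1/US1/PS0)
  lvl3: tbl 0x2D, slot 31 ⇒ 0x30007 (P1/RW1/US1/PS0)
  ✓ 0x300BD  — 4 lookups
#5 VA=0x68000000129 (w,user):
  lvl0: tbl 0x19, slot 13 ⇒ 0x72000 (P0/RW0/US0/PS0)
  ✗ PAGE_NOT_PRESENT  [1 reads]

Entries read for #3: 0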